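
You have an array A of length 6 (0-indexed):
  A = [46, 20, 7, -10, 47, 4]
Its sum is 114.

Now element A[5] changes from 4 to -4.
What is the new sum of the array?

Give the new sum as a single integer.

Old value at index 5: 4
New value at index 5: -4
Delta = -4 - 4 = -8
New sum = old_sum + delta = 114 + (-8) = 106

Answer: 106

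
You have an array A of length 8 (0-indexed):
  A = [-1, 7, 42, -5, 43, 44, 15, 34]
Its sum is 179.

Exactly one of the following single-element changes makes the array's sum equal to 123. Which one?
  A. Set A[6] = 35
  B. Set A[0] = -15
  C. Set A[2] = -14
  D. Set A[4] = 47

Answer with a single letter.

Option A: A[6] 15->35, delta=20, new_sum=179+(20)=199
Option B: A[0] -1->-15, delta=-14, new_sum=179+(-14)=165
Option C: A[2] 42->-14, delta=-56, new_sum=179+(-56)=123 <-- matches target
Option D: A[4] 43->47, delta=4, new_sum=179+(4)=183

Answer: C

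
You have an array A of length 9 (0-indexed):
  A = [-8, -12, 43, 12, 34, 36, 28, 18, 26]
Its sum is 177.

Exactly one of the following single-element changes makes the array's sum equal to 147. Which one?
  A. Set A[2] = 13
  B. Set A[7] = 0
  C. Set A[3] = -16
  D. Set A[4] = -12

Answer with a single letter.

Answer: A

Derivation:
Option A: A[2] 43->13, delta=-30, new_sum=177+(-30)=147 <-- matches target
Option B: A[7] 18->0, delta=-18, new_sum=177+(-18)=159
Option C: A[3] 12->-16, delta=-28, new_sum=177+(-28)=149
Option D: A[4] 34->-12, delta=-46, new_sum=177+(-46)=131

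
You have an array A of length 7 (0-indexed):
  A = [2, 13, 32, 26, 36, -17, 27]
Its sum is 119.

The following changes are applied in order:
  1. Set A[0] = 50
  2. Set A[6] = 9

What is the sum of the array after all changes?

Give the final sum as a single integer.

Answer: 149

Derivation:
Initial sum: 119
Change 1: A[0] 2 -> 50, delta = 48, sum = 167
Change 2: A[6] 27 -> 9, delta = -18, sum = 149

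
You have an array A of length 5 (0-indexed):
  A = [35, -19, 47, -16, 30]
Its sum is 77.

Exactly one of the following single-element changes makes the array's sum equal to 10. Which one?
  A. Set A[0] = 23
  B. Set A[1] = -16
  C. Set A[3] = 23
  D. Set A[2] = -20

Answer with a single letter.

Answer: D

Derivation:
Option A: A[0] 35->23, delta=-12, new_sum=77+(-12)=65
Option B: A[1] -19->-16, delta=3, new_sum=77+(3)=80
Option C: A[3] -16->23, delta=39, new_sum=77+(39)=116
Option D: A[2] 47->-20, delta=-67, new_sum=77+(-67)=10 <-- matches target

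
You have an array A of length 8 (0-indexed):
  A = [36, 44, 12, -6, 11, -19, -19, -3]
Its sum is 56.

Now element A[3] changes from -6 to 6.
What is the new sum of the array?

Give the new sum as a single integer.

Answer: 68

Derivation:
Old value at index 3: -6
New value at index 3: 6
Delta = 6 - -6 = 12
New sum = old_sum + delta = 56 + (12) = 68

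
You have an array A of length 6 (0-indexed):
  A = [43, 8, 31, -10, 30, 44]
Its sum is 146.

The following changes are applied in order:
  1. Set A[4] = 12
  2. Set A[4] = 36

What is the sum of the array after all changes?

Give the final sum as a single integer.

Answer: 152

Derivation:
Initial sum: 146
Change 1: A[4] 30 -> 12, delta = -18, sum = 128
Change 2: A[4] 12 -> 36, delta = 24, sum = 152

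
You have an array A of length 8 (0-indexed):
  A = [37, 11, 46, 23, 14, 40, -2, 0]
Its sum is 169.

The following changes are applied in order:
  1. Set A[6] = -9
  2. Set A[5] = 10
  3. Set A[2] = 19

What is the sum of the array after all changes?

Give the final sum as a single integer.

Answer: 105

Derivation:
Initial sum: 169
Change 1: A[6] -2 -> -9, delta = -7, sum = 162
Change 2: A[5] 40 -> 10, delta = -30, sum = 132
Change 3: A[2] 46 -> 19, delta = -27, sum = 105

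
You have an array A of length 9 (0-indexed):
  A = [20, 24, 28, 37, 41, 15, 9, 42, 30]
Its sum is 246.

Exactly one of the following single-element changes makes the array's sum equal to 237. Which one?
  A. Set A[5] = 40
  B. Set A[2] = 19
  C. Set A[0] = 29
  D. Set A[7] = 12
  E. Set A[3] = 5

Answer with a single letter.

Option A: A[5] 15->40, delta=25, new_sum=246+(25)=271
Option B: A[2] 28->19, delta=-9, new_sum=246+(-9)=237 <-- matches target
Option C: A[0] 20->29, delta=9, new_sum=246+(9)=255
Option D: A[7] 42->12, delta=-30, new_sum=246+(-30)=216
Option E: A[3] 37->5, delta=-32, new_sum=246+(-32)=214

Answer: B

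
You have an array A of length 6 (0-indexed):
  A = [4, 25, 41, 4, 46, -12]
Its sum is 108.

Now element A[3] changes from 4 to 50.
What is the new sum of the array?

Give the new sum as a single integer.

Old value at index 3: 4
New value at index 3: 50
Delta = 50 - 4 = 46
New sum = old_sum + delta = 108 + (46) = 154

Answer: 154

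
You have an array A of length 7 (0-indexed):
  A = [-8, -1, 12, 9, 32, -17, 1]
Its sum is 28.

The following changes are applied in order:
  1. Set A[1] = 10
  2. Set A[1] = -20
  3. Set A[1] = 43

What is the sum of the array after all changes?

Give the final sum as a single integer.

Answer: 72

Derivation:
Initial sum: 28
Change 1: A[1] -1 -> 10, delta = 11, sum = 39
Change 2: A[1] 10 -> -20, delta = -30, sum = 9
Change 3: A[1] -20 -> 43, delta = 63, sum = 72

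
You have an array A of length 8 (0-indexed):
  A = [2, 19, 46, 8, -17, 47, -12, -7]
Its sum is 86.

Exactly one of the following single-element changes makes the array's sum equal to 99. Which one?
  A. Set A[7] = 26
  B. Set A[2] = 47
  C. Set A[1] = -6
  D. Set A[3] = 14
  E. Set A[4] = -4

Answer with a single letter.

Option A: A[7] -7->26, delta=33, new_sum=86+(33)=119
Option B: A[2] 46->47, delta=1, new_sum=86+(1)=87
Option C: A[1] 19->-6, delta=-25, new_sum=86+(-25)=61
Option D: A[3] 8->14, delta=6, new_sum=86+(6)=92
Option E: A[4] -17->-4, delta=13, new_sum=86+(13)=99 <-- matches target

Answer: E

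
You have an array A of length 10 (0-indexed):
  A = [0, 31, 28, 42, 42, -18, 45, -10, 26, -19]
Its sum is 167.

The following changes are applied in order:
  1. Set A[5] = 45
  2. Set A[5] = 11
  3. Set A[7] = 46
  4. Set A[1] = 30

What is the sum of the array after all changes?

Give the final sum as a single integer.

Answer: 251

Derivation:
Initial sum: 167
Change 1: A[5] -18 -> 45, delta = 63, sum = 230
Change 2: A[5] 45 -> 11, delta = -34, sum = 196
Change 3: A[7] -10 -> 46, delta = 56, sum = 252
Change 4: A[1] 31 -> 30, delta = -1, sum = 251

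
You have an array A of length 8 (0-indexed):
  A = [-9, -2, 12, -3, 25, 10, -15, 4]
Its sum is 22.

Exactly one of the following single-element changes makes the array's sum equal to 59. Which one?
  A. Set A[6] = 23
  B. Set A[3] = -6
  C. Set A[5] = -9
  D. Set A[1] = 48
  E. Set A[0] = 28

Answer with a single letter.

Option A: A[6] -15->23, delta=38, new_sum=22+(38)=60
Option B: A[3] -3->-6, delta=-3, new_sum=22+(-3)=19
Option C: A[5] 10->-9, delta=-19, new_sum=22+(-19)=3
Option D: A[1] -2->48, delta=50, new_sum=22+(50)=72
Option E: A[0] -9->28, delta=37, new_sum=22+(37)=59 <-- matches target

Answer: E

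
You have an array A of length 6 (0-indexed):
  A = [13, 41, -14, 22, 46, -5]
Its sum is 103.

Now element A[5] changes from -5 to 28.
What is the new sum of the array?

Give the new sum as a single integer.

Old value at index 5: -5
New value at index 5: 28
Delta = 28 - -5 = 33
New sum = old_sum + delta = 103 + (33) = 136

Answer: 136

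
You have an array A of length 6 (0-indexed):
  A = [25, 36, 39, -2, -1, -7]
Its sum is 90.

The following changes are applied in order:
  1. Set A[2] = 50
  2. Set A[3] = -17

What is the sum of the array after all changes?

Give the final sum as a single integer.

Initial sum: 90
Change 1: A[2] 39 -> 50, delta = 11, sum = 101
Change 2: A[3] -2 -> -17, delta = -15, sum = 86

Answer: 86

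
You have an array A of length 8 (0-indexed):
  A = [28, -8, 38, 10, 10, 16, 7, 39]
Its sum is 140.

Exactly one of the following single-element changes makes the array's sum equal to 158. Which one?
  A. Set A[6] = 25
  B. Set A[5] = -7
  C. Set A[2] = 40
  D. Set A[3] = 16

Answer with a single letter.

Option A: A[6] 7->25, delta=18, new_sum=140+(18)=158 <-- matches target
Option B: A[5] 16->-7, delta=-23, new_sum=140+(-23)=117
Option C: A[2] 38->40, delta=2, new_sum=140+(2)=142
Option D: A[3] 10->16, delta=6, new_sum=140+(6)=146

Answer: A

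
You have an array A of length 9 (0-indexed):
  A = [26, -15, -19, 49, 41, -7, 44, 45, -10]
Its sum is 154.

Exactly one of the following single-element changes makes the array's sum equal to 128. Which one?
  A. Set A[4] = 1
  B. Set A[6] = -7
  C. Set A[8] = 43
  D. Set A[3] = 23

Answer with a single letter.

Answer: D

Derivation:
Option A: A[4] 41->1, delta=-40, new_sum=154+(-40)=114
Option B: A[6] 44->-7, delta=-51, new_sum=154+(-51)=103
Option C: A[8] -10->43, delta=53, new_sum=154+(53)=207
Option D: A[3] 49->23, delta=-26, new_sum=154+(-26)=128 <-- matches target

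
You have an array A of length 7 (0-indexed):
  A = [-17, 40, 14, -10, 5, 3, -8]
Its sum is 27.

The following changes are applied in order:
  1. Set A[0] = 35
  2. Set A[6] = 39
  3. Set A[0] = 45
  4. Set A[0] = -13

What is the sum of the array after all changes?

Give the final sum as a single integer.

Initial sum: 27
Change 1: A[0] -17 -> 35, delta = 52, sum = 79
Change 2: A[6] -8 -> 39, delta = 47, sum = 126
Change 3: A[0] 35 -> 45, delta = 10, sum = 136
Change 4: A[0] 45 -> -13, delta = -58, sum = 78

Answer: 78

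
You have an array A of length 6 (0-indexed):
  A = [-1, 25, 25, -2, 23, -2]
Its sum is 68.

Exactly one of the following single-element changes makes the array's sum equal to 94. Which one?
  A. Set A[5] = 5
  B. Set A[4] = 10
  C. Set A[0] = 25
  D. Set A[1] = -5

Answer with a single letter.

Option A: A[5] -2->5, delta=7, new_sum=68+(7)=75
Option B: A[4] 23->10, delta=-13, new_sum=68+(-13)=55
Option C: A[0] -1->25, delta=26, new_sum=68+(26)=94 <-- matches target
Option D: A[1] 25->-5, delta=-30, new_sum=68+(-30)=38

Answer: C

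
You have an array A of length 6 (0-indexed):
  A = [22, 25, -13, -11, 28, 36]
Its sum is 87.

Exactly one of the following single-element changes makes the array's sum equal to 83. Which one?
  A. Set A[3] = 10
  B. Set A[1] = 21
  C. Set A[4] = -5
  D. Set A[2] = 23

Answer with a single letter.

Answer: B

Derivation:
Option A: A[3] -11->10, delta=21, new_sum=87+(21)=108
Option B: A[1] 25->21, delta=-4, new_sum=87+(-4)=83 <-- matches target
Option C: A[4] 28->-5, delta=-33, new_sum=87+(-33)=54
Option D: A[2] -13->23, delta=36, new_sum=87+(36)=123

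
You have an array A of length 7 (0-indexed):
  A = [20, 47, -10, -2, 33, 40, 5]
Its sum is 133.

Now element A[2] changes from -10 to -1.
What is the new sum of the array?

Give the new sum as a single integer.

Old value at index 2: -10
New value at index 2: -1
Delta = -1 - -10 = 9
New sum = old_sum + delta = 133 + (9) = 142

Answer: 142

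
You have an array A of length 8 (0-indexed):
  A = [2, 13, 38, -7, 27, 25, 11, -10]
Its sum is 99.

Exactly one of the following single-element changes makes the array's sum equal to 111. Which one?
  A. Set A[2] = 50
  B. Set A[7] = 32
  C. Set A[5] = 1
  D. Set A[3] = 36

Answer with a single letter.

Option A: A[2] 38->50, delta=12, new_sum=99+(12)=111 <-- matches target
Option B: A[7] -10->32, delta=42, new_sum=99+(42)=141
Option C: A[5] 25->1, delta=-24, new_sum=99+(-24)=75
Option D: A[3] -7->36, delta=43, new_sum=99+(43)=142

Answer: A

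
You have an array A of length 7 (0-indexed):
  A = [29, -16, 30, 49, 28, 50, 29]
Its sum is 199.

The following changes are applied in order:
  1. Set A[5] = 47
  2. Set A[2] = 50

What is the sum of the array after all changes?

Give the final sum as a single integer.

Initial sum: 199
Change 1: A[5] 50 -> 47, delta = -3, sum = 196
Change 2: A[2] 30 -> 50, delta = 20, sum = 216

Answer: 216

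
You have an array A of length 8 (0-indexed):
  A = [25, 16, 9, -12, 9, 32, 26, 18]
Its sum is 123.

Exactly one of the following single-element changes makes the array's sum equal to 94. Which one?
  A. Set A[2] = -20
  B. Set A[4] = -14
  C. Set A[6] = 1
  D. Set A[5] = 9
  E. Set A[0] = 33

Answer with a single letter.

Answer: A

Derivation:
Option A: A[2] 9->-20, delta=-29, new_sum=123+(-29)=94 <-- matches target
Option B: A[4] 9->-14, delta=-23, new_sum=123+(-23)=100
Option C: A[6] 26->1, delta=-25, new_sum=123+(-25)=98
Option D: A[5] 32->9, delta=-23, new_sum=123+(-23)=100
Option E: A[0] 25->33, delta=8, new_sum=123+(8)=131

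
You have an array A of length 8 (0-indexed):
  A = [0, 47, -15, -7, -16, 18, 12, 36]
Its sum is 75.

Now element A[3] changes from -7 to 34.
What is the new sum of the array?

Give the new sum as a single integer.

Answer: 116

Derivation:
Old value at index 3: -7
New value at index 3: 34
Delta = 34 - -7 = 41
New sum = old_sum + delta = 75 + (41) = 116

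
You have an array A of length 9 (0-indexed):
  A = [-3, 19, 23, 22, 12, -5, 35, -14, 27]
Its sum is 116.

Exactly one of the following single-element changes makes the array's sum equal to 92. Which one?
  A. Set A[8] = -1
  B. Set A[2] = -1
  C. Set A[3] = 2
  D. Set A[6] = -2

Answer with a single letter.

Option A: A[8] 27->-1, delta=-28, new_sum=116+(-28)=88
Option B: A[2] 23->-1, delta=-24, new_sum=116+(-24)=92 <-- matches target
Option C: A[3] 22->2, delta=-20, new_sum=116+(-20)=96
Option D: A[6] 35->-2, delta=-37, new_sum=116+(-37)=79

Answer: B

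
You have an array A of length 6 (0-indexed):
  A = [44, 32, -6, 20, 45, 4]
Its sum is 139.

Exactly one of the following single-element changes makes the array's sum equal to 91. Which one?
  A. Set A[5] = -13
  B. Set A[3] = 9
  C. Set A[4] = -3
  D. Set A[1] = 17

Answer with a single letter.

Option A: A[5] 4->-13, delta=-17, new_sum=139+(-17)=122
Option B: A[3] 20->9, delta=-11, new_sum=139+(-11)=128
Option C: A[4] 45->-3, delta=-48, new_sum=139+(-48)=91 <-- matches target
Option D: A[1] 32->17, delta=-15, new_sum=139+(-15)=124

Answer: C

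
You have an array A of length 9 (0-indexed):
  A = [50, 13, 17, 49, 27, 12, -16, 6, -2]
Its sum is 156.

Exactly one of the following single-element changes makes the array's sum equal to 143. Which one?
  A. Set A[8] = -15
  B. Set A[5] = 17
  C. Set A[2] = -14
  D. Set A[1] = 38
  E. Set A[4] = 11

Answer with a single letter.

Option A: A[8] -2->-15, delta=-13, new_sum=156+(-13)=143 <-- matches target
Option B: A[5] 12->17, delta=5, new_sum=156+(5)=161
Option C: A[2] 17->-14, delta=-31, new_sum=156+(-31)=125
Option D: A[1] 13->38, delta=25, new_sum=156+(25)=181
Option E: A[4] 27->11, delta=-16, new_sum=156+(-16)=140

Answer: A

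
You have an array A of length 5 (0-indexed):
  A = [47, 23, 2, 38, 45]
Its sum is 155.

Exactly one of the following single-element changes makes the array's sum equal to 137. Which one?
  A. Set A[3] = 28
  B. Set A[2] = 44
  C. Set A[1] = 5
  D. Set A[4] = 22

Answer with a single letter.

Answer: C

Derivation:
Option A: A[3] 38->28, delta=-10, new_sum=155+(-10)=145
Option B: A[2] 2->44, delta=42, new_sum=155+(42)=197
Option C: A[1] 23->5, delta=-18, new_sum=155+(-18)=137 <-- matches target
Option D: A[4] 45->22, delta=-23, new_sum=155+(-23)=132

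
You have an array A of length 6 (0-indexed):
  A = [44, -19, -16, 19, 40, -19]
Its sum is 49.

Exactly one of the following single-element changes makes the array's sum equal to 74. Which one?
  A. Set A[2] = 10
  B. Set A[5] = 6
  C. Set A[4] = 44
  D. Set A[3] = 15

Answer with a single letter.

Answer: B

Derivation:
Option A: A[2] -16->10, delta=26, new_sum=49+(26)=75
Option B: A[5] -19->6, delta=25, new_sum=49+(25)=74 <-- matches target
Option C: A[4] 40->44, delta=4, new_sum=49+(4)=53
Option D: A[3] 19->15, delta=-4, new_sum=49+(-4)=45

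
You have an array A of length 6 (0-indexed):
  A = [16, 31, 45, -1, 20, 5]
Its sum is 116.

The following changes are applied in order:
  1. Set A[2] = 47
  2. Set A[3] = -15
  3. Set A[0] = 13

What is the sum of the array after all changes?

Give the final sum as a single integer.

Answer: 101

Derivation:
Initial sum: 116
Change 1: A[2] 45 -> 47, delta = 2, sum = 118
Change 2: A[3] -1 -> -15, delta = -14, sum = 104
Change 3: A[0] 16 -> 13, delta = -3, sum = 101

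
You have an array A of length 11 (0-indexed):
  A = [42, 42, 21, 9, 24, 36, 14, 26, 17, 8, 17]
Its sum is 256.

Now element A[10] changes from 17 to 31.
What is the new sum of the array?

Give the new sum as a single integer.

Old value at index 10: 17
New value at index 10: 31
Delta = 31 - 17 = 14
New sum = old_sum + delta = 256 + (14) = 270

Answer: 270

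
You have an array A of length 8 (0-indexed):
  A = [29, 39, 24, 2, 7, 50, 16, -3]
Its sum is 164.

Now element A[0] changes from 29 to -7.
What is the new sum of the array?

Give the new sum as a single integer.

Answer: 128

Derivation:
Old value at index 0: 29
New value at index 0: -7
Delta = -7 - 29 = -36
New sum = old_sum + delta = 164 + (-36) = 128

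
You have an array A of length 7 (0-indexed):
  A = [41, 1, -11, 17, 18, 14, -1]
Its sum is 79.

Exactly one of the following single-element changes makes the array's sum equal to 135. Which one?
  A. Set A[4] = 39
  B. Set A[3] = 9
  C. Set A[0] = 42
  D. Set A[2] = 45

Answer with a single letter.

Answer: D

Derivation:
Option A: A[4] 18->39, delta=21, new_sum=79+(21)=100
Option B: A[3] 17->9, delta=-8, new_sum=79+(-8)=71
Option C: A[0] 41->42, delta=1, new_sum=79+(1)=80
Option D: A[2] -11->45, delta=56, new_sum=79+(56)=135 <-- matches target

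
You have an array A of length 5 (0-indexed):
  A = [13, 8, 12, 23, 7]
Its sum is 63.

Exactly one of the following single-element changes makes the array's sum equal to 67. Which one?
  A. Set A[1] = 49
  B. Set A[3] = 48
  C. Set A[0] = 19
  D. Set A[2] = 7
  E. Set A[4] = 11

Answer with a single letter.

Option A: A[1] 8->49, delta=41, new_sum=63+(41)=104
Option B: A[3] 23->48, delta=25, new_sum=63+(25)=88
Option C: A[0] 13->19, delta=6, new_sum=63+(6)=69
Option D: A[2] 12->7, delta=-5, new_sum=63+(-5)=58
Option E: A[4] 7->11, delta=4, new_sum=63+(4)=67 <-- matches target

Answer: E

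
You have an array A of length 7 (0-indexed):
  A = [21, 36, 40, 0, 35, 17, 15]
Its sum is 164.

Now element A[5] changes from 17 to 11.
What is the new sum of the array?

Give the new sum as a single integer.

Answer: 158

Derivation:
Old value at index 5: 17
New value at index 5: 11
Delta = 11 - 17 = -6
New sum = old_sum + delta = 164 + (-6) = 158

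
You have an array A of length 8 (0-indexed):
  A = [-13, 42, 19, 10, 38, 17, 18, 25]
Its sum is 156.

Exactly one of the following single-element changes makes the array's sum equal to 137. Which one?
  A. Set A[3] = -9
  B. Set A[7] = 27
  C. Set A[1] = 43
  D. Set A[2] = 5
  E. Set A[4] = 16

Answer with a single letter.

Answer: A

Derivation:
Option A: A[3] 10->-9, delta=-19, new_sum=156+(-19)=137 <-- matches target
Option B: A[7] 25->27, delta=2, new_sum=156+(2)=158
Option C: A[1] 42->43, delta=1, new_sum=156+(1)=157
Option D: A[2] 19->5, delta=-14, new_sum=156+(-14)=142
Option E: A[4] 38->16, delta=-22, new_sum=156+(-22)=134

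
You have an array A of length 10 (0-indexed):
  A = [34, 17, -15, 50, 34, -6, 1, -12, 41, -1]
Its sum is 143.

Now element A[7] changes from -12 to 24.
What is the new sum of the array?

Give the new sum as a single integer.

Old value at index 7: -12
New value at index 7: 24
Delta = 24 - -12 = 36
New sum = old_sum + delta = 143 + (36) = 179

Answer: 179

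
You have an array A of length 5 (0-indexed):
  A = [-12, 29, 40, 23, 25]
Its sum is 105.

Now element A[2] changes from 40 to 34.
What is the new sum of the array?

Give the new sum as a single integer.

Answer: 99

Derivation:
Old value at index 2: 40
New value at index 2: 34
Delta = 34 - 40 = -6
New sum = old_sum + delta = 105 + (-6) = 99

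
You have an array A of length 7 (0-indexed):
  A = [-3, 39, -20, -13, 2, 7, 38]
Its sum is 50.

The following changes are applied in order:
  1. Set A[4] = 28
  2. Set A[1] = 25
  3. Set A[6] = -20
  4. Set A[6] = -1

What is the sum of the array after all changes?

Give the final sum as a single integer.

Initial sum: 50
Change 1: A[4] 2 -> 28, delta = 26, sum = 76
Change 2: A[1] 39 -> 25, delta = -14, sum = 62
Change 3: A[6] 38 -> -20, delta = -58, sum = 4
Change 4: A[6] -20 -> -1, delta = 19, sum = 23

Answer: 23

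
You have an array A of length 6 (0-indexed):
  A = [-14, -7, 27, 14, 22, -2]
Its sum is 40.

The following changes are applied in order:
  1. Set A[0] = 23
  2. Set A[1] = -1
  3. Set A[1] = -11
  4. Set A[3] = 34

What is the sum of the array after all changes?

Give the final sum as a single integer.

Answer: 93

Derivation:
Initial sum: 40
Change 1: A[0] -14 -> 23, delta = 37, sum = 77
Change 2: A[1] -7 -> -1, delta = 6, sum = 83
Change 3: A[1] -1 -> -11, delta = -10, sum = 73
Change 4: A[3] 14 -> 34, delta = 20, sum = 93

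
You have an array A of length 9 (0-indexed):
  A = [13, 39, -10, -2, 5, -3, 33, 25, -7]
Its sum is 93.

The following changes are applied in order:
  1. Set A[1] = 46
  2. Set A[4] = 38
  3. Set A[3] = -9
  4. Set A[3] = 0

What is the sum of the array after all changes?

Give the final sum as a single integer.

Answer: 135

Derivation:
Initial sum: 93
Change 1: A[1] 39 -> 46, delta = 7, sum = 100
Change 2: A[4] 5 -> 38, delta = 33, sum = 133
Change 3: A[3] -2 -> -9, delta = -7, sum = 126
Change 4: A[3] -9 -> 0, delta = 9, sum = 135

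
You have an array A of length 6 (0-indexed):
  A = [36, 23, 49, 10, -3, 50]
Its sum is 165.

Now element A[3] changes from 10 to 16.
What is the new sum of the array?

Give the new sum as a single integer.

Old value at index 3: 10
New value at index 3: 16
Delta = 16 - 10 = 6
New sum = old_sum + delta = 165 + (6) = 171

Answer: 171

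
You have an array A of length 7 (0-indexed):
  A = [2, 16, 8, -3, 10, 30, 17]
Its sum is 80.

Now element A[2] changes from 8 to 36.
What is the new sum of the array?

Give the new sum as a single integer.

Answer: 108

Derivation:
Old value at index 2: 8
New value at index 2: 36
Delta = 36 - 8 = 28
New sum = old_sum + delta = 80 + (28) = 108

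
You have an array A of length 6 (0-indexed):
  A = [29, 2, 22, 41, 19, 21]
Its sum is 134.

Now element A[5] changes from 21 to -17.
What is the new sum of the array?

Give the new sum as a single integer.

Answer: 96

Derivation:
Old value at index 5: 21
New value at index 5: -17
Delta = -17 - 21 = -38
New sum = old_sum + delta = 134 + (-38) = 96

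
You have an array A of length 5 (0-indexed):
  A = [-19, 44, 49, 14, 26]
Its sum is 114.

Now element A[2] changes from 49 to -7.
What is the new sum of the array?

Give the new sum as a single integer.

Old value at index 2: 49
New value at index 2: -7
Delta = -7 - 49 = -56
New sum = old_sum + delta = 114 + (-56) = 58

Answer: 58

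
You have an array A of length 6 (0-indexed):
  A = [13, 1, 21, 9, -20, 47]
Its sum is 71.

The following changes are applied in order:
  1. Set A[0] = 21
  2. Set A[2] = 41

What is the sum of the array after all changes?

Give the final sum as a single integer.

Answer: 99

Derivation:
Initial sum: 71
Change 1: A[0] 13 -> 21, delta = 8, sum = 79
Change 2: A[2] 21 -> 41, delta = 20, sum = 99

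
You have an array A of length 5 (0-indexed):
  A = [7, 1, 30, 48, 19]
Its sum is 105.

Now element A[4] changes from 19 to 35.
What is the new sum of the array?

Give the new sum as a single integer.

Old value at index 4: 19
New value at index 4: 35
Delta = 35 - 19 = 16
New sum = old_sum + delta = 105 + (16) = 121

Answer: 121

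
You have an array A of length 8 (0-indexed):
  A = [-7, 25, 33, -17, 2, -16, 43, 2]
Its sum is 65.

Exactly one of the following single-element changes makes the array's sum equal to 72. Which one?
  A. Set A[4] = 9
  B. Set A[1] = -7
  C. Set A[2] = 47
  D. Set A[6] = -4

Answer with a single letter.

Answer: A

Derivation:
Option A: A[4] 2->9, delta=7, new_sum=65+(7)=72 <-- matches target
Option B: A[1] 25->-7, delta=-32, new_sum=65+(-32)=33
Option C: A[2] 33->47, delta=14, new_sum=65+(14)=79
Option D: A[6] 43->-4, delta=-47, new_sum=65+(-47)=18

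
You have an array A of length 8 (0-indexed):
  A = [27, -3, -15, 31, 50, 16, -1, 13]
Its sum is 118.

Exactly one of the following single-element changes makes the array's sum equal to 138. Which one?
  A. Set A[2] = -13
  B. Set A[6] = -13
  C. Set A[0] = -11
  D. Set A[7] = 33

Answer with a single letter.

Option A: A[2] -15->-13, delta=2, new_sum=118+(2)=120
Option B: A[6] -1->-13, delta=-12, new_sum=118+(-12)=106
Option C: A[0] 27->-11, delta=-38, new_sum=118+(-38)=80
Option D: A[7] 13->33, delta=20, new_sum=118+(20)=138 <-- matches target

Answer: D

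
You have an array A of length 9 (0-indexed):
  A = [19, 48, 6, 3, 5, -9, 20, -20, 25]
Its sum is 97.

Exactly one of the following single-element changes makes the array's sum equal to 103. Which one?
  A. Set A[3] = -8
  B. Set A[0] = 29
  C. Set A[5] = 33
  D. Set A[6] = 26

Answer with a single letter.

Option A: A[3] 3->-8, delta=-11, new_sum=97+(-11)=86
Option B: A[0] 19->29, delta=10, new_sum=97+(10)=107
Option C: A[5] -9->33, delta=42, new_sum=97+(42)=139
Option D: A[6] 20->26, delta=6, new_sum=97+(6)=103 <-- matches target

Answer: D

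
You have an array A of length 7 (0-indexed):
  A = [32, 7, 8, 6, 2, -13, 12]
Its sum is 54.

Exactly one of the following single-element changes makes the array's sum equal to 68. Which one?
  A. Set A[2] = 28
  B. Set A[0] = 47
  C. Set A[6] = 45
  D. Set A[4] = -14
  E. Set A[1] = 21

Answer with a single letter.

Answer: E

Derivation:
Option A: A[2] 8->28, delta=20, new_sum=54+(20)=74
Option B: A[0] 32->47, delta=15, new_sum=54+(15)=69
Option C: A[6] 12->45, delta=33, new_sum=54+(33)=87
Option D: A[4] 2->-14, delta=-16, new_sum=54+(-16)=38
Option E: A[1] 7->21, delta=14, new_sum=54+(14)=68 <-- matches target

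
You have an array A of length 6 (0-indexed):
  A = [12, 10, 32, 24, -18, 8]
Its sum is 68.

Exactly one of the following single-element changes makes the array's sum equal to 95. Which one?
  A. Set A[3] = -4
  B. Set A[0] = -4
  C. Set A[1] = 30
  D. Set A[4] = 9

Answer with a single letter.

Answer: D

Derivation:
Option A: A[3] 24->-4, delta=-28, new_sum=68+(-28)=40
Option B: A[0] 12->-4, delta=-16, new_sum=68+(-16)=52
Option C: A[1] 10->30, delta=20, new_sum=68+(20)=88
Option D: A[4] -18->9, delta=27, new_sum=68+(27)=95 <-- matches target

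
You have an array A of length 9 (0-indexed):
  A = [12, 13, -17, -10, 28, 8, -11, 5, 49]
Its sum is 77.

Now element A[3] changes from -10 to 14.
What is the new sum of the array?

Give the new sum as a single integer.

Answer: 101

Derivation:
Old value at index 3: -10
New value at index 3: 14
Delta = 14 - -10 = 24
New sum = old_sum + delta = 77 + (24) = 101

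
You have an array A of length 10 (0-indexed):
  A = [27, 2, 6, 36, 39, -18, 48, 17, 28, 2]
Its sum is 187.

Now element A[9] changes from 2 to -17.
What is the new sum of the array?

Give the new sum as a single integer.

Answer: 168

Derivation:
Old value at index 9: 2
New value at index 9: -17
Delta = -17 - 2 = -19
New sum = old_sum + delta = 187 + (-19) = 168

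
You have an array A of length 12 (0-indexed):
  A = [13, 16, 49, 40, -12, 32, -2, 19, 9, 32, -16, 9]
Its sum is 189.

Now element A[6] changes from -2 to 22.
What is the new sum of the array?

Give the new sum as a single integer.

Old value at index 6: -2
New value at index 6: 22
Delta = 22 - -2 = 24
New sum = old_sum + delta = 189 + (24) = 213

Answer: 213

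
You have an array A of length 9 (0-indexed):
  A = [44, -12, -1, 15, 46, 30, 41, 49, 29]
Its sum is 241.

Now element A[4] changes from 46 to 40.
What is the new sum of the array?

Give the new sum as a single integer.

Answer: 235

Derivation:
Old value at index 4: 46
New value at index 4: 40
Delta = 40 - 46 = -6
New sum = old_sum + delta = 241 + (-6) = 235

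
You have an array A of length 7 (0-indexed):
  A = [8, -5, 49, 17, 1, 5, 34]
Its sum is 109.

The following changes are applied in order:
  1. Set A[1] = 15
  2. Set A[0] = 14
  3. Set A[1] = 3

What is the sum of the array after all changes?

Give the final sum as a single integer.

Answer: 123

Derivation:
Initial sum: 109
Change 1: A[1] -5 -> 15, delta = 20, sum = 129
Change 2: A[0] 8 -> 14, delta = 6, sum = 135
Change 3: A[1] 15 -> 3, delta = -12, sum = 123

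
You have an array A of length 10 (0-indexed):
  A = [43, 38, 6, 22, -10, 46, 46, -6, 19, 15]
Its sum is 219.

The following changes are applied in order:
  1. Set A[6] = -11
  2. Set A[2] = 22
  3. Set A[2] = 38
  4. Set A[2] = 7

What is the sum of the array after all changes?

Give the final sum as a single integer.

Answer: 163

Derivation:
Initial sum: 219
Change 1: A[6] 46 -> -11, delta = -57, sum = 162
Change 2: A[2] 6 -> 22, delta = 16, sum = 178
Change 3: A[2] 22 -> 38, delta = 16, sum = 194
Change 4: A[2] 38 -> 7, delta = -31, sum = 163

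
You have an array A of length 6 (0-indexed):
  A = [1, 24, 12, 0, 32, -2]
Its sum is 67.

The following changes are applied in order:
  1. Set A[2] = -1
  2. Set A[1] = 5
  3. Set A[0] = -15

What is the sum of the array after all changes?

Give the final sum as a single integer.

Answer: 19

Derivation:
Initial sum: 67
Change 1: A[2] 12 -> -1, delta = -13, sum = 54
Change 2: A[1] 24 -> 5, delta = -19, sum = 35
Change 3: A[0] 1 -> -15, delta = -16, sum = 19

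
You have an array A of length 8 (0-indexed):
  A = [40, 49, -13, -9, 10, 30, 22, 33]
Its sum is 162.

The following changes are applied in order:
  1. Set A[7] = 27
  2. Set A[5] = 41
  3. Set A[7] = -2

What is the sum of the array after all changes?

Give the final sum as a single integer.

Answer: 138

Derivation:
Initial sum: 162
Change 1: A[7] 33 -> 27, delta = -6, sum = 156
Change 2: A[5] 30 -> 41, delta = 11, sum = 167
Change 3: A[7] 27 -> -2, delta = -29, sum = 138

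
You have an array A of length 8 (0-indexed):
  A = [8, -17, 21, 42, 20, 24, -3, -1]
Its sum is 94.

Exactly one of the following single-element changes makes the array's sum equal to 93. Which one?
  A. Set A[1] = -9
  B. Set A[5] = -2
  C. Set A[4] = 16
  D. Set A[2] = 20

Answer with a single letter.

Answer: D

Derivation:
Option A: A[1] -17->-9, delta=8, new_sum=94+(8)=102
Option B: A[5] 24->-2, delta=-26, new_sum=94+(-26)=68
Option C: A[4] 20->16, delta=-4, new_sum=94+(-4)=90
Option D: A[2] 21->20, delta=-1, new_sum=94+(-1)=93 <-- matches target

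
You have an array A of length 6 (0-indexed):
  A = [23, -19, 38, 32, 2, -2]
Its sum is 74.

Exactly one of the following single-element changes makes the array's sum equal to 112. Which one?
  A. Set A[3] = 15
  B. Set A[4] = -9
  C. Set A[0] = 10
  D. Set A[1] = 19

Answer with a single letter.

Answer: D

Derivation:
Option A: A[3] 32->15, delta=-17, new_sum=74+(-17)=57
Option B: A[4] 2->-9, delta=-11, new_sum=74+(-11)=63
Option C: A[0] 23->10, delta=-13, new_sum=74+(-13)=61
Option D: A[1] -19->19, delta=38, new_sum=74+(38)=112 <-- matches target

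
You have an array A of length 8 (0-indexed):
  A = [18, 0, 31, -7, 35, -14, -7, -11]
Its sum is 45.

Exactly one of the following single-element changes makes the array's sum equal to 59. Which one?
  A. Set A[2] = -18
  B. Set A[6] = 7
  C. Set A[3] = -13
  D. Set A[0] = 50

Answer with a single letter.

Option A: A[2] 31->-18, delta=-49, new_sum=45+(-49)=-4
Option B: A[6] -7->7, delta=14, new_sum=45+(14)=59 <-- matches target
Option C: A[3] -7->-13, delta=-6, new_sum=45+(-6)=39
Option D: A[0] 18->50, delta=32, new_sum=45+(32)=77

Answer: B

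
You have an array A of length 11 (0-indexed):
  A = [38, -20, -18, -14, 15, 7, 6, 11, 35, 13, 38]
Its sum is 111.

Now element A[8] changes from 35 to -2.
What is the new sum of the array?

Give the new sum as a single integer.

Old value at index 8: 35
New value at index 8: -2
Delta = -2 - 35 = -37
New sum = old_sum + delta = 111 + (-37) = 74

Answer: 74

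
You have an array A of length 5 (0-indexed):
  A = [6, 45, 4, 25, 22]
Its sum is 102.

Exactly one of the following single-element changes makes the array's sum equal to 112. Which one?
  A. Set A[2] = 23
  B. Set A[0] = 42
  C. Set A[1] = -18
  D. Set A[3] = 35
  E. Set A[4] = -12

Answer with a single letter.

Answer: D

Derivation:
Option A: A[2] 4->23, delta=19, new_sum=102+(19)=121
Option B: A[0] 6->42, delta=36, new_sum=102+(36)=138
Option C: A[1] 45->-18, delta=-63, new_sum=102+(-63)=39
Option D: A[3] 25->35, delta=10, new_sum=102+(10)=112 <-- matches target
Option E: A[4] 22->-12, delta=-34, new_sum=102+(-34)=68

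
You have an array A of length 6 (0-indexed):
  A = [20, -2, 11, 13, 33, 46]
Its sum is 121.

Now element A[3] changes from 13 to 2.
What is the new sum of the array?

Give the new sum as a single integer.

Answer: 110

Derivation:
Old value at index 3: 13
New value at index 3: 2
Delta = 2 - 13 = -11
New sum = old_sum + delta = 121 + (-11) = 110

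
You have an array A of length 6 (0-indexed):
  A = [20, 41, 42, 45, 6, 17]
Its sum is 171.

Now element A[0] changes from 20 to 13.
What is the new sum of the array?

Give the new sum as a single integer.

Old value at index 0: 20
New value at index 0: 13
Delta = 13 - 20 = -7
New sum = old_sum + delta = 171 + (-7) = 164

Answer: 164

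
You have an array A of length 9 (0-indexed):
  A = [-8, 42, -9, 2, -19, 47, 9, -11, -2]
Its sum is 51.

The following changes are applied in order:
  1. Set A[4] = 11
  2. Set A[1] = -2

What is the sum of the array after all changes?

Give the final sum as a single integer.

Answer: 37

Derivation:
Initial sum: 51
Change 1: A[4] -19 -> 11, delta = 30, sum = 81
Change 2: A[1] 42 -> -2, delta = -44, sum = 37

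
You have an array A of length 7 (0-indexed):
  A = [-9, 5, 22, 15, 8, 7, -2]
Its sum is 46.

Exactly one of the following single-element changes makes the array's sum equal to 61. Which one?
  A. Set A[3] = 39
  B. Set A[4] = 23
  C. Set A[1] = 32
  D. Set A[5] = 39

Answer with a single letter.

Answer: B

Derivation:
Option A: A[3] 15->39, delta=24, new_sum=46+(24)=70
Option B: A[4] 8->23, delta=15, new_sum=46+(15)=61 <-- matches target
Option C: A[1] 5->32, delta=27, new_sum=46+(27)=73
Option D: A[5] 7->39, delta=32, new_sum=46+(32)=78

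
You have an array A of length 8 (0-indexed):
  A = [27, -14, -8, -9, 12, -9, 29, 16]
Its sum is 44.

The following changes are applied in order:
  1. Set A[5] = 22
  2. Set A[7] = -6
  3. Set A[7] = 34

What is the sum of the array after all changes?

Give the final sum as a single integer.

Initial sum: 44
Change 1: A[5] -9 -> 22, delta = 31, sum = 75
Change 2: A[7] 16 -> -6, delta = -22, sum = 53
Change 3: A[7] -6 -> 34, delta = 40, sum = 93

Answer: 93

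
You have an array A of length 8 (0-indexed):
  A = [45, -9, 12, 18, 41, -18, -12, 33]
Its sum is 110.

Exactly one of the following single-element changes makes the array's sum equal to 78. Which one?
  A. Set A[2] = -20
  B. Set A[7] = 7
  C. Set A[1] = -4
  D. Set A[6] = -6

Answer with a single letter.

Option A: A[2] 12->-20, delta=-32, new_sum=110+(-32)=78 <-- matches target
Option B: A[7] 33->7, delta=-26, new_sum=110+(-26)=84
Option C: A[1] -9->-4, delta=5, new_sum=110+(5)=115
Option D: A[6] -12->-6, delta=6, new_sum=110+(6)=116

Answer: A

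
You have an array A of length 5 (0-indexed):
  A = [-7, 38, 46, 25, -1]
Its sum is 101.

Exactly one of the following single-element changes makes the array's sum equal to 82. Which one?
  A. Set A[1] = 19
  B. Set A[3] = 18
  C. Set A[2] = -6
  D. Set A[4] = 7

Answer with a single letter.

Option A: A[1] 38->19, delta=-19, new_sum=101+(-19)=82 <-- matches target
Option B: A[3] 25->18, delta=-7, new_sum=101+(-7)=94
Option C: A[2] 46->-6, delta=-52, new_sum=101+(-52)=49
Option D: A[4] -1->7, delta=8, new_sum=101+(8)=109

Answer: A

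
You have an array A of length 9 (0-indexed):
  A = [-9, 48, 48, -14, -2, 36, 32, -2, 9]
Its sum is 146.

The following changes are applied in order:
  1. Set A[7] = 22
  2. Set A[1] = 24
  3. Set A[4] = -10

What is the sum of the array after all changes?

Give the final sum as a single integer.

Answer: 138

Derivation:
Initial sum: 146
Change 1: A[7] -2 -> 22, delta = 24, sum = 170
Change 2: A[1] 48 -> 24, delta = -24, sum = 146
Change 3: A[4] -2 -> -10, delta = -8, sum = 138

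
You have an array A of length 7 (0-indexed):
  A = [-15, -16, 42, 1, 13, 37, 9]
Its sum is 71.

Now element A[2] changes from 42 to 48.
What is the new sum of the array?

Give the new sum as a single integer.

Old value at index 2: 42
New value at index 2: 48
Delta = 48 - 42 = 6
New sum = old_sum + delta = 71 + (6) = 77

Answer: 77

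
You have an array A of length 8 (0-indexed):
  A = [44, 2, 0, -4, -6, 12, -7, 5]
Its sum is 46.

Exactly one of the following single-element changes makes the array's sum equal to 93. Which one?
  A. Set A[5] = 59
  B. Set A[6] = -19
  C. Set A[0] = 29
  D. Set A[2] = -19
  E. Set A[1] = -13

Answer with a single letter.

Answer: A

Derivation:
Option A: A[5] 12->59, delta=47, new_sum=46+(47)=93 <-- matches target
Option B: A[6] -7->-19, delta=-12, new_sum=46+(-12)=34
Option C: A[0] 44->29, delta=-15, new_sum=46+(-15)=31
Option D: A[2] 0->-19, delta=-19, new_sum=46+(-19)=27
Option E: A[1] 2->-13, delta=-15, new_sum=46+(-15)=31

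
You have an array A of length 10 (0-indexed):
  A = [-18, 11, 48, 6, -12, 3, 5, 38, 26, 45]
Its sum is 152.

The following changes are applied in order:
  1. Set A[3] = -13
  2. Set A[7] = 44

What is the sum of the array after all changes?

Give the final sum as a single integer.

Initial sum: 152
Change 1: A[3] 6 -> -13, delta = -19, sum = 133
Change 2: A[7] 38 -> 44, delta = 6, sum = 139

Answer: 139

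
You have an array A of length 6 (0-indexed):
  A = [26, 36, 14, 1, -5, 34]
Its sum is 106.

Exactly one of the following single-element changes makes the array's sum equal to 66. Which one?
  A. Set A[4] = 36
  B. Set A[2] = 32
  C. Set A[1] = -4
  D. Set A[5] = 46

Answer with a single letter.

Option A: A[4] -5->36, delta=41, new_sum=106+(41)=147
Option B: A[2] 14->32, delta=18, new_sum=106+(18)=124
Option C: A[1] 36->-4, delta=-40, new_sum=106+(-40)=66 <-- matches target
Option D: A[5] 34->46, delta=12, new_sum=106+(12)=118

Answer: C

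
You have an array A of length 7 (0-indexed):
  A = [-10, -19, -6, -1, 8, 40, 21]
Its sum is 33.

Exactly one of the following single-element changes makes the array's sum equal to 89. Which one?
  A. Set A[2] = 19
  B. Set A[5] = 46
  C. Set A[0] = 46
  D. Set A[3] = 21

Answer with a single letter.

Option A: A[2] -6->19, delta=25, new_sum=33+(25)=58
Option B: A[5] 40->46, delta=6, new_sum=33+(6)=39
Option C: A[0] -10->46, delta=56, new_sum=33+(56)=89 <-- matches target
Option D: A[3] -1->21, delta=22, new_sum=33+(22)=55

Answer: C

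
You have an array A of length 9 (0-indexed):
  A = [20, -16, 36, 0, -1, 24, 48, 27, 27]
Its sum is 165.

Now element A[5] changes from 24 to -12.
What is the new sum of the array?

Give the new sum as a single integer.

Old value at index 5: 24
New value at index 5: -12
Delta = -12 - 24 = -36
New sum = old_sum + delta = 165 + (-36) = 129

Answer: 129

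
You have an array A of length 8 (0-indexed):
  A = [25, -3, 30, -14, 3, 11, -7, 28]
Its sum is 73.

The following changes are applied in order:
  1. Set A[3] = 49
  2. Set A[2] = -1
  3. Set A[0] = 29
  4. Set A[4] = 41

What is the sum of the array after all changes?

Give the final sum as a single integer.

Answer: 147

Derivation:
Initial sum: 73
Change 1: A[3] -14 -> 49, delta = 63, sum = 136
Change 2: A[2] 30 -> -1, delta = -31, sum = 105
Change 3: A[0] 25 -> 29, delta = 4, sum = 109
Change 4: A[4] 3 -> 41, delta = 38, sum = 147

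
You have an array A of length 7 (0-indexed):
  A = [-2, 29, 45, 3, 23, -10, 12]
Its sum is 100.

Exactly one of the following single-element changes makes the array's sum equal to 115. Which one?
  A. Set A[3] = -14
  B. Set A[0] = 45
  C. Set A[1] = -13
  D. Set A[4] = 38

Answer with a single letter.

Answer: D

Derivation:
Option A: A[3] 3->-14, delta=-17, new_sum=100+(-17)=83
Option B: A[0] -2->45, delta=47, new_sum=100+(47)=147
Option C: A[1] 29->-13, delta=-42, new_sum=100+(-42)=58
Option D: A[4] 23->38, delta=15, new_sum=100+(15)=115 <-- matches target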